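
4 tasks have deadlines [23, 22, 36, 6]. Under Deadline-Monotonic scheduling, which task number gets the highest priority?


Sort tasks by relative deadline (ascending):
  Task 4: deadline = 6
  Task 2: deadline = 22
  Task 1: deadline = 23
  Task 3: deadline = 36
Priority order (highest first): [4, 2, 1, 3]
Highest priority task = 4

4


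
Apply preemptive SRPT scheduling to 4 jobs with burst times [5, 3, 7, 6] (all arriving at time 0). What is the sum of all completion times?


Since all jobs arrive at t=0, SRPT equals SPT ordering.
SPT order: [3, 5, 6, 7]
Completion times:
  Job 1: p=3, C=3
  Job 2: p=5, C=8
  Job 3: p=6, C=14
  Job 4: p=7, C=21
Total completion time = 3 + 8 + 14 + 21 = 46

46


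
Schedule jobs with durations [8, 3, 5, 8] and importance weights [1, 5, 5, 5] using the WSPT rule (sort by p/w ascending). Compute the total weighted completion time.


Compute p/w ratios and sort ascending (WSPT): [(3, 5), (5, 5), (8, 5), (8, 1)]
Compute weighted completion times:
  Job (p=3,w=5): C=3, w*C=5*3=15
  Job (p=5,w=5): C=8, w*C=5*8=40
  Job (p=8,w=5): C=16, w*C=5*16=80
  Job (p=8,w=1): C=24, w*C=1*24=24
Total weighted completion time = 159

159


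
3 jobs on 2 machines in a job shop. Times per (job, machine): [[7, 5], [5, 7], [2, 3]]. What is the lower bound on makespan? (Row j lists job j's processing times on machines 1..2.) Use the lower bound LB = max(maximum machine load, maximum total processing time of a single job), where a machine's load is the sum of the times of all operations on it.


Machine loads:
  Machine 1: 7 + 5 + 2 = 14
  Machine 2: 5 + 7 + 3 = 15
Max machine load = 15
Job totals:
  Job 1: 12
  Job 2: 12
  Job 3: 5
Max job total = 12
Lower bound = max(15, 12) = 15

15


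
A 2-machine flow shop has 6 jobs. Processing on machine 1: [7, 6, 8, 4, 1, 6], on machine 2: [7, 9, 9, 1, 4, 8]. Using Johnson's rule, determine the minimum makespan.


Apply Johnson's rule:
  Group 1 (a <= b): [(5, 1, 4), (2, 6, 9), (6, 6, 8), (1, 7, 7), (3, 8, 9)]
  Group 2 (a > b): [(4, 4, 1)]
Optimal job order: [5, 2, 6, 1, 3, 4]
Schedule:
  Job 5: M1 done at 1, M2 done at 5
  Job 2: M1 done at 7, M2 done at 16
  Job 6: M1 done at 13, M2 done at 24
  Job 1: M1 done at 20, M2 done at 31
  Job 3: M1 done at 28, M2 done at 40
  Job 4: M1 done at 32, M2 done at 41
Makespan = 41

41


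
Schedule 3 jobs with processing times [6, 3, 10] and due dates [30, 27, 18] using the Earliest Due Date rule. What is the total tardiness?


Sort by due date (EDD order): [(10, 18), (3, 27), (6, 30)]
Compute completion times and tardiness:
  Job 1: p=10, d=18, C=10, tardiness=max(0,10-18)=0
  Job 2: p=3, d=27, C=13, tardiness=max(0,13-27)=0
  Job 3: p=6, d=30, C=19, tardiness=max(0,19-30)=0
Total tardiness = 0

0


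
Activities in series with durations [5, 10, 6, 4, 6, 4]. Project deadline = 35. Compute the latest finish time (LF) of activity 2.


LF(activity 2) = deadline - sum of successor durations
Successors: activities 3 through 6 with durations [6, 4, 6, 4]
Sum of successor durations = 20
LF = 35 - 20 = 15

15


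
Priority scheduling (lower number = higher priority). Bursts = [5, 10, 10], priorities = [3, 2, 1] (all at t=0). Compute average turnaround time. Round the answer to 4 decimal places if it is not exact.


Sort by priority (ascending = highest first):
Order: [(1, 10), (2, 10), (3, 5)]
Completion times:
  Priority 1, burst=10, C=10
  Priority 2, burst=10, C=20
  Priority 3, burst=5, C=25
Average turnaround = 55/3 = 18.3333

18.3333


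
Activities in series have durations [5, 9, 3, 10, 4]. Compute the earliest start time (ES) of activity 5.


Activity 5 starts after activities 1 through 4 complete.
Predecessor durations: [5, 9, 3, 10]
ES = 5 + 9 + 3 + 10 = 27

27


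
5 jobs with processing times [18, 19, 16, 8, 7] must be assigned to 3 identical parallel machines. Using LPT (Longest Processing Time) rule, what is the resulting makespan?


Sort jobs in decreasing order (LPT): [19, 18, 16, 8, 7]
Assign each job to the least loaded machine:
  Machine 1: jobs [19], load = 19
  Machine 2: jobs [18, 7], load = 25
  Machine 3: jobs [16, 8], load = 24
Makespan = max load = 25

25


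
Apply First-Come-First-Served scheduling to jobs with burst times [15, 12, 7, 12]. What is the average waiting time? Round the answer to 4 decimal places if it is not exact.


FCFS order (as given): [15, 12, 7, 12]
Waiting times:
  Job 1: wait = 0
  Job 2: wait = 15
  Job 3: wait = 27
  Job 4: wait = 34
Sum of waiting times = 76
Average waiting time = 76/4 = 19.0

19.0


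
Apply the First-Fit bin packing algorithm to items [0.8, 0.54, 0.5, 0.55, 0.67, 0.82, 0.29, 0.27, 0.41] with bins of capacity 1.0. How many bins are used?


Place items sequentially using First-Fit:
  Item 0.8 -> new Bin 1
  Item 0.54 -> new Bin 2
  Item 0.5 -> new Bin 3
  Item 0.55 -> new Bin 4
  Item 0.67 -> new Bin 5
  Item 0.82 -> new Bin 6
  Item 0.29 -> Bin 2 (now 0.83)
  Item 0.27 -> Bin 3 (now 0.77)
  Item 0.41 -> Bin 4 (now 0.96)
Total bins used = 6

6


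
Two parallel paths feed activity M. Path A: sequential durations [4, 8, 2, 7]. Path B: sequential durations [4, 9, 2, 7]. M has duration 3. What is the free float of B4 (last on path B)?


ES(B4) = sum of predecessors on chain B = 15
EF(B4) = ES + duration = 15 + 7 = 22
Successor of B4 is M. ES(M) = max(sum(A), sum(B)) = max(21, 22) = 22
Free float = ES(successor) - EF(current) = 22 - 22 = 0

0


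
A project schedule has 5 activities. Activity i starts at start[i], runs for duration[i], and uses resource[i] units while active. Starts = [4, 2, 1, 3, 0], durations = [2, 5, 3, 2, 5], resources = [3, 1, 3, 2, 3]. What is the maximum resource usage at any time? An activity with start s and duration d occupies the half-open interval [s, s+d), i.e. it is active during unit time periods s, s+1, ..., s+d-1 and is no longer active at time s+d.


Each activity i is active on [start_i, start_i + duration_i).
Compute total resource usage per time slot:
  t=0: active resources = [3], total = 3
  t=1: active resources = [3, 3], total = 6
  t=2: active resources = [1, 3, 3], total = 7
  t=3: active resources = [1, 3, 2, 3], total = 9
  t=4: active resources = [3, 1, 2, 3], total = 9
  t=5: active resources = [3, 1], total = 4
  t=6: active resources = [1], total = 1
Peak resource demand = 9

9


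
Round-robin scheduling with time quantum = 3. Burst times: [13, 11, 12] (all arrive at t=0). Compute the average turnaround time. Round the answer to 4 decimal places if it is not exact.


Time quantum = 3
Execution trace:
  J1 runs 3 units, time = 3
  J2 runs 3 units, time = 6
  J3 runs 3 units, time = 9
  J1 runs 3 units, time = 12
  J2 runs 3 units, time = 15
  J3 runs 3 units, time = 18
  J1 runs 3 units, time = 21
  J2 runs 3 units, time = 24
  J3 runs 3 units, time = 27
  J1 runs 3 units, time = 30
  J2 runs 2 units, time = 32
  J3 runs 3 units, time = 35
  J1 runs 1 units, time = 36
Finish times: [36, 32, 35]
Average turnaround = 103/3 = 34.3333

34.3333


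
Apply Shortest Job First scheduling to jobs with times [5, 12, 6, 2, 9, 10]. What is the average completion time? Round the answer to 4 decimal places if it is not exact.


SJF order (ascending): [2, 5, 6, 9, 10, 12]
Completion times:
  Job 1: burst=2, C=2
  Job 2: burst=5, C=7
  Job 3: burst=6, C=13
  Job 4: burst=9, C=22
  Job 5: burst=10, C=32
  Job 6: burst=12, C=44
Average completion = 120/6 = 20.0

20.0


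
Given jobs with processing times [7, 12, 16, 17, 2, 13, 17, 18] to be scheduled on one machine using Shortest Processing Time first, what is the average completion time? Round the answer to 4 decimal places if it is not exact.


Sort jobs by processing time (SPT order): [2, 7, 12, 13, 16, 17, 17, 18]
Compute completion times sequentially:
  Job 1: processing = 2, completes at 2
  Job 2: processing = 7, completes at 9
  Job 3: processing = 12, completes at 21
  Job 4: processing = 13, completes at 34
  Job 5: processing = 16, completes at 50
  Job 6: processing = 17, completes at 67
  Job 7: processing = 17, completes at 84
  Job 8: processing = 18, completes at 102
Sum of completion times = 369
Average completion time = 369/8 = 46.125

46.125


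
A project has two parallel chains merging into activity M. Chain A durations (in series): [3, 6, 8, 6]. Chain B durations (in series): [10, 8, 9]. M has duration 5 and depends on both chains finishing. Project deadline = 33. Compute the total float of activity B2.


Forward pass: ES(B2) = sum of predecessors on chain B = 10
EF = ES + duration = 10 + 8 = 18
Backward pass: LF(M) = deadline = 33; LS(M) = 33 - 5 = 28
LF(B2) = LS(M) - sum(successors on chain B) = 28 - 9 = 19
LS = LF - duration = 19 - 8 = 11
Total float = LS - ES = 11 - 10 = 1

1


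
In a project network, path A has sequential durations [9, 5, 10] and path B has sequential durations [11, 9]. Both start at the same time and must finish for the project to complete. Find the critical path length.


Path A total = 9 + 5 + 10 = 24
Path B total = 11 + 9 = 20
Critical path = longest path = max(24, 20) = 24

24


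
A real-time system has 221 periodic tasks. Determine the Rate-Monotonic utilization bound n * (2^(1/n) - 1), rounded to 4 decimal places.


Compute 2^(1/221) = 1.0031413363
Subtract 1: 1.0031413363 - 1 = 0.0031413363
Multiply by n: 221 * 0.0031413363 = 0.6942353223
Round to 4 dp: 0.6942

0.6942


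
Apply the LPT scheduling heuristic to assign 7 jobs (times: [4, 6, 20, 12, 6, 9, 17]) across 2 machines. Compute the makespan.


Sort jobs in decreasing order (LPT): [20, 17, 12, 9, 6, 6, 4]
Assign each job to the least loaded machine:
  Machine 1: jobs [20, 9, 6, 4], load = 39
  Machine 2: jobs [17, 12, 6], load = 35
Makespan = max load = 39

39


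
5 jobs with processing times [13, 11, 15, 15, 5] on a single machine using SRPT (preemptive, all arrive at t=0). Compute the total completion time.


Since all jobs arrive at t=0, SRPT equals SPT ordering.
SPT order: [5, 11, 13, 15, 15]
Completion times:
  Job 1: p=5, C=5
  Job 2: p=11, C=16
  Job 3: p=13, C=29
  Job 4: p=15, C=44
  Job 5: p=15, C=59
Total completion time = 5 + 16 + 29 + 44 + 59 = 153

153


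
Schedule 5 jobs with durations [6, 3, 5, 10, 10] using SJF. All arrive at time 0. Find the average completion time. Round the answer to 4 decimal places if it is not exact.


SJF order (ascending): [3, 5, 6, 10, 10]
Completion times:
  Job 1: burst=3, C=3
  Job 2: burst=5, C=8
  Job 3: burst=6, C=14
  Job 4: burst=10, C=24
  Job 5: burst=10, C=34
Average completion = 83/5 = 16.6

16.6


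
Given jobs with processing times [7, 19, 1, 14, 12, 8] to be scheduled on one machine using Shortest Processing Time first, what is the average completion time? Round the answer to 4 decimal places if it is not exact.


Sort jobs by processing time (SPT order): [1, 7, 8, 12, 14, 19]
Compute completion times sequentially:
  Job 1: processing = 1, completes at 1
  Job 2: processing = 7, completes at 8
  Job 3: processing = 8, completes at 16
  Job 4: processing = 12, completes at 28
  Job 5: processing = 14, completes at 42
  Job 6: processing = 19, completes at 61
Sum of completion times = 156
Average completion time = 156/6 = 26.0

26.0


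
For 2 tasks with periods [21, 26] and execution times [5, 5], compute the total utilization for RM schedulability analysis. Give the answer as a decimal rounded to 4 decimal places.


Compute individual utilizations (exact fractions):
  Task 1: C/T = 5/21 (approx. 0.2381)
  Task 2: C/T = 5/26 (approx. 0.1923)
Total utilization U = 5/21 + 5/26 = 235/546
Rounded to 4 decimal places: U = 0.4304
RM (Liu & Layland) bound for 2 tasks = 0.828427; compare with U = 235/546 (approx. 0.430403)
U <= bound, so schedulable by RM sufficient condition.

0.4304


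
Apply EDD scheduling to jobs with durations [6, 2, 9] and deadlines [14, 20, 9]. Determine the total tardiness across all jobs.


Sort by due date (EDD order): [(9, 9), (6, 14), (2, 20)]
Compute completion times and tardiness:
  Job 1: p=9, d=9, C=9, tardiness=max(0,9-9)=0
  Job 2: p=6, d=14, C=15, tardiness=max(0,15-14)=1
  Job 3: p=2, d=20, C=17, tardiness=max(0,17-20)=0
Total tardiness = 1

1


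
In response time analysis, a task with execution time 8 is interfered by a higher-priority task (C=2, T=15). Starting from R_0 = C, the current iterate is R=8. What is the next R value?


R_next = C + ceil(R_prev / T_hp) * C_hp
ceil(8 / 15) = ceil(0.5333) = 1
Interference = 1 * 2 = 2
R_next = 8 + 2 = 10

10


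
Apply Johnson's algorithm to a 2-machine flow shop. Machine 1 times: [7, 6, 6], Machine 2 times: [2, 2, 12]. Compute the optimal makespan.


Apply Johnson's rule:
  Group 1 (a <= b): [(3, 6, 12)]
  Group 2 (a > b): [(1, 7, 2), (2, 6, 2)]
Optimal job order: [3, 1, 2]
Schedule:
  Job 3: M1 done at 6, M2 done at 18
  Job 1: M1 done at 13, M2 done at 20
  Job 2: M1 done at 19, M2 done at 22
Makespan = 22

22


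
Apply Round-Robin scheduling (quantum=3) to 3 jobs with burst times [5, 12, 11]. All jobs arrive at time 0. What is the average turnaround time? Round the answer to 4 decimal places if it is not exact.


Time quantum = 3
Execution trace:
  J1 runs 3 units, time = 3
  J2 runs 3 units, time = 6
  J3 runs 3 units, time = 9
  J1 runs 2 units, time = 11
  J2 runs 3 units, time = 14
  J3 runs 3 units, time = 17
  J2 runs 3 units, time = 20
  J3 runs 3 units, time = 23
  J2 runs 3 units, time = 26
  J3 runs 2 units, time = 28
Finish times: [11, 26, 28]
Average turnaround = 65/3 = 21.6667

21.6667


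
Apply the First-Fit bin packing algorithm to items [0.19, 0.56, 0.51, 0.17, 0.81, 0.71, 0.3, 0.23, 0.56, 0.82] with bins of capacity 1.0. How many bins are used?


Place items sequentially using First-Fit:
  Item 0.19 -> new Bin 1
  Item 0.56 -> Bin 1 (now 0.75)
  Item 0.51 -> new Bin 2
  Item 0.17 -> Bin 1 (now 0.92)
  Item 0.81 -> new Bin 3
  Item 0.71 -> new Bin 4
  Item 0.3 -> Bin 2 (now 0.81)
  Item 0.23 -> Bin 4 (now 0.94)
  Item 0.56 -> new Bin 5
  Item 0.82 -> new Bin 6
Total bins used = 6

6


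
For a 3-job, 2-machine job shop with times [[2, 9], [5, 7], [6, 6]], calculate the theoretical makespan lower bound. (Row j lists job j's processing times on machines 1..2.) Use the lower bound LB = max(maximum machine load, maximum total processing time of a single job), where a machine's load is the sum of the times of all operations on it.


Machine loads:
  Machine 1: 2 + 5 + 6 = 13
  Machine 2: 9 + 7 + 6 = 22
Max machine load = 22
Job totals:
  Job 1: 11
  Job 2: 12
  Job 3: 12
Max job total = 12
Lower bound = max(22, 12) = 22

22


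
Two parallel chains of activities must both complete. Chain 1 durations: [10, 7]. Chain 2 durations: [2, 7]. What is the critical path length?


Path A total = 10 + 7 = 17
Path B total = 2 + 7 = 9
Critical path = longest path = max(17, 9) = 17

17


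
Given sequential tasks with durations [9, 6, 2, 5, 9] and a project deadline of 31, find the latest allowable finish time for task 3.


LF(activity 3) = deadline - sum of successor durations
Successors: activities 4 through 5 with durations [5, 9]
Sum of successor durations = 14
LF = 31 - 14 = 17

17


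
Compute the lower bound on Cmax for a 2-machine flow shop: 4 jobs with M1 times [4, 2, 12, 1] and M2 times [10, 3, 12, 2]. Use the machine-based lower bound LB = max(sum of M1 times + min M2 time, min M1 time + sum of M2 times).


LB1 = sum(M1 times) + min(M2 times) = 19 + 2 = 21
LB2 = min(M1 times) + sum(M2 times) = 1 + 27 = 28
Lower bound = max(LB1, LB2) = max(21, 28) = 28

28


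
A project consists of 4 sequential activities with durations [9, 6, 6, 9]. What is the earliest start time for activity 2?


Activity 2 starts after activities 1 through 1 complete.
Predecessor durations: [9]
ES = 9 = 9

9


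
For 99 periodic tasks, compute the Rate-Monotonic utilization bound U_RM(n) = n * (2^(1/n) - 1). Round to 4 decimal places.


Compute 2^(1/99) = 1.0070260544
Subtract 1: 1.0070260544 - 1 = 0.0070260544
Multiply by n: 99 * 0.0070260544 = 0.6955793856
Round to 4 dp: 0.6956

0.6956


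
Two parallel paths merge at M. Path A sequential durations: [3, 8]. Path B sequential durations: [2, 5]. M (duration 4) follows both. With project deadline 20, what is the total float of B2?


Forward pass: ES(B2) = sum of predecessors on chain B = 2
EF = ES + duration = 2 + 5 = 7
Backward pass: LF(M) = deadline = 20; LS(M) = 20 - 4 = 16
LF(B2) = LS(M) - sum(successors on chain B) = 16 - 0 = 16
LS = LF - duration = 16 - 5 = 11
Total float = LS - ES = 11 - 2 = 9

9


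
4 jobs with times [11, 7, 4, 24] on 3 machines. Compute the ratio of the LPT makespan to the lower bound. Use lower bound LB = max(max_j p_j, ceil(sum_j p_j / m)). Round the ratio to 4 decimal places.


LPT order: [24, 11, 7, 4]
Machine loads after assignment: [24, 11, 11]
LPT makespan = 24
Lower bound = max(max_job, ceil(total/3)) = max(24, 16) = 24
Ratio = 24 / 24 = 1.0

1.0


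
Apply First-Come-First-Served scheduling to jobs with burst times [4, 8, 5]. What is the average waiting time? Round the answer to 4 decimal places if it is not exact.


FCFS order (as given): [4, 8, 5]
Waiting times:
  Job 1: wait = 0
  Job 2: wait = 4
  Job 3: wait = 12
Sum of waiting times = 16
Average waiting time = 16/3 = 5.3333

5.3333


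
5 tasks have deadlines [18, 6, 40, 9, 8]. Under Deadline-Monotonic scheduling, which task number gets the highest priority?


Sort tasks by relative deadline (ascending):
  Task 2: deadline = 6
  Task 5: deadline = 8
  Task 4: deadline = 9
  Task 1: deadline = 18
  Task 3: deadline = 40
Priority order (highest first): [2, 5, 4, 1, 3]
Highest priority task = 2

2


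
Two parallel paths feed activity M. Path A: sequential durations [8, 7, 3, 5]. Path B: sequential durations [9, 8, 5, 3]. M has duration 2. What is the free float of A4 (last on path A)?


ES(A4) = sum of predecessors on chain A = 18
EF(A4) = ES + duration = 18 + 5 = 23
Successor of A4 is M. ES(M) = max(sum(A), sum(B)) = max(23, 25) = 25
Free float = ES(successor) - EF(current) = 25 - 23 = 2

2


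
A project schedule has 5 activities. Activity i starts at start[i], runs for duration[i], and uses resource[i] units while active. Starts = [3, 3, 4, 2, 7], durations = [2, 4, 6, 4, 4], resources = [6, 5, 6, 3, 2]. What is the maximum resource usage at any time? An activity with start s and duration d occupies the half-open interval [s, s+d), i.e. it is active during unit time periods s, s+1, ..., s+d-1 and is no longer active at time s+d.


Each activity i is active on [start_i, start_i + duration_i).
Compute total resource usage per time slot:
  t=0: active resources = [], total = 0
  t=1: active resources = [], total = 0
  t=2: active resources = [3], total = 3
  t=3: active resources = [6, 5, 3], total = 14
  t=4: active resources = [6, 5, 6, 3], total = 20
  t=5: active resources = [5, 6, 3], total = 14
  t=6: active resources = [5, 6], total = 11
  t=7: active resources = [6, 2], total = 8
  t=8: active resources = [6, 2], total = 8
  t=9: active resources = [6, 2], total = 8
  t=10: active resources = [2], total = 2
Peak resource demand = 20

20


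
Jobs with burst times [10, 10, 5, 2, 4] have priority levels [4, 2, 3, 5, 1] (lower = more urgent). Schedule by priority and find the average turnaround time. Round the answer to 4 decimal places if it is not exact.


Sort by priority (ascending = highest first):
Order: [(1, 4), (2, 10), (3, 5), (4, 10), (5, 2)]
Completion times:
  Priority 1, burst=4, C=4
  Priority 2, burst=10, C=14
  Priority 3, burst=5, C=19
  Priority 4, burst=10, C=29
  Priority 5, burst=2, C=31
Average turnaround = 97/5 = 19.4

19.4


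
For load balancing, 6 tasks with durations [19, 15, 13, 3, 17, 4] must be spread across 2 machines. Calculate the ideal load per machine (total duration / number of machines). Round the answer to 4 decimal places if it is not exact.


Total processing time = 19 + 15 + 13 + 3 + 17 + 4 = 71
Number of machines = 2
Ideal balanced load = 71 / 2 = 35.5

35.5


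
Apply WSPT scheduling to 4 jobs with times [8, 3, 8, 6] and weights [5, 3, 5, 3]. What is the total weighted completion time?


Compute p/w ratios and sort ascending (WSPT): [(3, 3), (8, 5), (8, 5), (6, 3)]
Compute weighted completion times:
  Job (p=3,w=3): C=3, w*C=3*3=9
  Job (p=8,w=5): C=11, w*C=5*11=55
  Job (p=8,w=5): C=19, w*C=5*19=95
  Job (p=6,w=3): C=25, w*C=3*25=75
Total weighted completion time = 234

234


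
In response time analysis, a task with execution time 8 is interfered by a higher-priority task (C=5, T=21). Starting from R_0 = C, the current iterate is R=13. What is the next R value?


R_next = C + ceil(R_prev / T_hp) * C_hp
ceil(13 / 21) = ceil(0.619) = 1
Interference = 1 * 5 = 5
R_next = 8 + 5 = 13
R_next = R_prev, so the iteration has converged (response time = 13).

13


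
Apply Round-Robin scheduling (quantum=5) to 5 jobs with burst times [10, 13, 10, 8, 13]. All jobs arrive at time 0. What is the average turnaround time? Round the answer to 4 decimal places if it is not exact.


Time quantum = 5
Execution trace:
  J1 runs 5 units, time = 5
  J2 runs 5 units, time = 10
  J3 runs 5 units, time = 15
  J4 runs 5 units, time = 20
  J5 runs 5 units, time = 25
  J1 runs 5 units, time = 30
  J2 runs 5 units, time = 35
  J3 runs 5 units, time = 40
  J4 runs 3 units, time = 43
  J5 runs 5 units, time = 48
  J2 runs 3 units, time = 51
  J5 runs 3 units, time = 54
Finish times: [30, 51, 40, 43, 54]
Average turnaround = 218/5 = 43.6

43.6


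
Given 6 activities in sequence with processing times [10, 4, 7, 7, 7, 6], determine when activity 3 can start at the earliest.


Activity 3 starts after activities 1 through 2 complete.
Predecessor durations: [10, 4]
ES = 10 + 4 = 14

14


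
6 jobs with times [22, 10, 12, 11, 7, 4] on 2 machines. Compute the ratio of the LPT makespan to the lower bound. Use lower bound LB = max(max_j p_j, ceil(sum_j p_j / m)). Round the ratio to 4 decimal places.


LPT order: [22, 12, 11, 10, 7, 4]
Machine loads after assignment: [32, 34]
LPT makespan = 34
Lower bound = max(max_job, ceil(total/2)) = max(22, 33) = 33
Ratio = 34 / 33 = 1.0303

1.0303


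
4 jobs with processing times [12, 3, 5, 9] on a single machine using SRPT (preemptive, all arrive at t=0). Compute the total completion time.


Since all jobs arrive at t=0, SRPT equals SPT ordering.
SPT order: [3, 5, 9, 12]
Completion times:
  Job 1: p=3, C=3
  Job 2: p=5, C=8
  Job 3: p=9, C=17
  Job 4: p=12, C=29
Total completion time = 3 + 8 + 17 + 29 = 57

57


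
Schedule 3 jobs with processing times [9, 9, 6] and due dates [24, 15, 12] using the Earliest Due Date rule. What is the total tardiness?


Sort by due date (EDD order): [(6, 12), (9, 15), (9, 24)]
Compute completion times and tardiness:
  Job 1: p=6, d=12, C=6, tardiness=max(0,6-12)=0
  Job 2: p=9, d=15, C=15, tardiness=max(0,15-15)=0
  Job 3: p=9, d=24, C=24, tardiness=max(0,24-24)=0
Total tardiness = 0

0


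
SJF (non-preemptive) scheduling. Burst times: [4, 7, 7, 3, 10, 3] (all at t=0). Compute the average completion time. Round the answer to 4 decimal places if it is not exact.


SJF order (ascending): [3, 3, 4, 7, 7, 10]
Completion times:
  Job 1: burst=3, C=3
  Job 2: burst=3, C=6
  Job 3: burst=4, C=10
  Job 4: burst=7, C=17
  Job 5: burst=7, C=24
  Job 6: burst=10, C=34
Average completion = 94/6 = 15.6667

15.6667


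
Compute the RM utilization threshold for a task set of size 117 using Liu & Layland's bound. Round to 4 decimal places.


Compute 2^(1/117) = 1.0059419185
Subtract 1: 1.0059419185 - 1 = 0.0059419185
Multiply by n: 117 * 0.0059419185 = 0.6952044645
Round to 4 dp: 0.6952

0.6952


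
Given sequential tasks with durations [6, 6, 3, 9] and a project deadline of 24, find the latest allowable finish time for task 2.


LF(activity 2) = deadline - sum of successor durations
Successors: activities 3 through 4 with durations [3, 9]
Sum of successor durations = 12
LF = 24 - 12 = 12

12


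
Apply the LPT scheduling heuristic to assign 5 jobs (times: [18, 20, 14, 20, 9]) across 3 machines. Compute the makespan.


Sort jobs in decreasing order (LPT): [20, 20, 18, 14, 9]
Assign each job to the least loaded machine:
  Machine 1: jobs [20, 9], load = 29
  Machine 2: jobs [20], load = 20
  Machine 3: jobs [18, 14], load = 32
Makespan = max load = 32

32


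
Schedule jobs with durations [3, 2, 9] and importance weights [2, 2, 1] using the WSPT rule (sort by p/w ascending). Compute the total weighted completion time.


Compute p/w ratios and sort ascending (WSPT): [(2, 2), (3, 2), (9, 1)]
Compute weighted completion times:
  Job (p=2,w=2): C=2, w*C=2*2=4
  Job (p=3,w=2): C=5, w*C=2*5=10
  Job (p=9,w=1): C=14, w*C=1*14=14
Total weighted completion time = 28

28


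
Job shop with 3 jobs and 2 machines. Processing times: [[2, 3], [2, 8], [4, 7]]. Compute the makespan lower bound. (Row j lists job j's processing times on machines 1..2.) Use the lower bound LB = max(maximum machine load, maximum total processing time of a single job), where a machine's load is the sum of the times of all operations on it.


Machine loads:
  Machine 1: 2 + 2 + 4 = 8
  Machine 2: 3 + 8 + 7 = 18
Max machine load = 18
Job totals:
  Job 1: 5
  Job 2: 10
  Job 3: 11
Max job total = 11
Lower bound = max(18, 11) = 18

18


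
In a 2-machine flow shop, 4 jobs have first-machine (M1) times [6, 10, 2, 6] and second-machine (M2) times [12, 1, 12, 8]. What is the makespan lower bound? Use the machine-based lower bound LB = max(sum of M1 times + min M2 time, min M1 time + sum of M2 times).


LB1 = sum(M1 times) + min(M2 times) = 24 + 1 = 25
LB2 = min(M1 times) + sum(M2 times) = 2 + 33 = 35
Lower bound = max(LB1, LB2) = max(25, 35) = 35

35


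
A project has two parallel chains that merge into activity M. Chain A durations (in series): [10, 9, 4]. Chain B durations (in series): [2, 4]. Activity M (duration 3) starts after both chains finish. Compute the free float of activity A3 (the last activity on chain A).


ES(A3) = sum of predecessors on chain A = 19
EF(A3) = ES + duration = 19 + 4 = 23
Successor of A3 is M. ES(M) = max(sum(A), sum(B)) = max(23, 6) = 23
Free float = ES(successor) - EF(current) = 23 - 23 = 0

0


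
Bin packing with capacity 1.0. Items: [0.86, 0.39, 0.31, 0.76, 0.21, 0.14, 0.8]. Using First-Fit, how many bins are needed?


Place items sequentially using First-Fit:
  Item 0.86 -> new Bin 1
  Item 0.39 -> new Bin 2
  Item 0.31 -> Bin 2 (now 0.7)
  Item 0.76 -> new Bin 3
  Item 0.21 -> Bin 2 (now 0.91)
  Item 0.14 -> Bin 1 (now 1.0)
  Item 0.8 -> new Bin 4
Total bins used = 4

4


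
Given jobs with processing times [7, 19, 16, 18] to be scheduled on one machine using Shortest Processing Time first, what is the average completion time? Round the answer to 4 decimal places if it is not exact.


Sort jobs by processing time (SPT order): [7, 16, 18, 19]
Compute completion times sequentially:
  Job 1: processing = 7, completes at 7
  Job 2: processing = 16, completes at 23
  Job 3: processing = 18, completes at 41
  Job 4: processing = 19, completes at 60
Sum of completion times = 131
Average completion time = 131/4 = 32.75

32.75


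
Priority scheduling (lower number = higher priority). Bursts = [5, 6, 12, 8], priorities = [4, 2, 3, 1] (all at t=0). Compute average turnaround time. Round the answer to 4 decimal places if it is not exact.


Sort by priority (ascending = highest first):
Order: [(1, 8), (2, 6), (3, 12), (4, 5)]
Completion times:
  Priority 1, burst=8, C=8
  Priority 2, burst=6, C=14
  Priority 3, burst=12, C=26
  Priority 4, burst=5, C=31
Average turnaround = 79/4 = 19.75

19.75


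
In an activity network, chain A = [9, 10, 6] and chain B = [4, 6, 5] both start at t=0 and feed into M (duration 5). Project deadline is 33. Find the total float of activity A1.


Forward pass: ES(A1) = sum of predecessors on chain A = 0
EF = ES + duration = 0 + 9 = 9
Backward pass: LF(M) = deadline = 33; LS(M) = 33 - 5 = 28
LF(A1) = LS(M) - sum(successors on chain A) = 28 - 16 = 12
LS = LF - duration = 12 - 9 = 3
Total float = LS - ES = 3 - 0 = 3

3


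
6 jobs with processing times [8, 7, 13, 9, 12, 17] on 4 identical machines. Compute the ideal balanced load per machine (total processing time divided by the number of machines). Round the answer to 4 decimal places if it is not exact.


Total processing time = 8 + 7 + 13 + 9 + 12 + 17 = 66
Number of machines = 4
Ideal balanced load = 66 / 4 = 16.5

16.5


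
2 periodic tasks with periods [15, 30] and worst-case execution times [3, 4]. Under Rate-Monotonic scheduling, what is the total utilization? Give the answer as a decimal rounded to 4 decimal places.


Compute individual utilizations (exact fractions):
  Task 1: C/T = 3/15 = 1/5 (approx. 0.2)
  Task 2: C/T = 4/30 = 2/15 (approx. 0.1333)
Total utilization U = 1/5 + 2/15 = 1/3
Rounded to 4 decimal places: U = 0.3333
RM (Liu & Layland) bound for 2 tasks = 0.828427; compare with U = 1/3 (approx. 0.333333)
U <= bound, so schedulable by RM sufficient condition.

0.3333


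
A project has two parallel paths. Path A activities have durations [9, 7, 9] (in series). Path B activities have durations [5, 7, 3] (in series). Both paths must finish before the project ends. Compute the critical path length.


Path A total = 9 + 7 + 9 = 25
Path B total = 5 + 7 + 3 = 15
Critical path = longest path = max(25, 15) = 25

25


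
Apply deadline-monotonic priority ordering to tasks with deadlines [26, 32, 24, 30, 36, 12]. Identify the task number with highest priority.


Sort tasks by relative deadline (ascending):
  Task 6: deadline = 12
  Task 3: deadline = 24
  Task 1: deadline = 26
  Task 4: deadline = 30
  Task 2: deadline = 32
  Task 5: deadline = 36
Priority order (highest first): [6, 3, 1, 4, 2, 5]
Highest priority task = 6

6


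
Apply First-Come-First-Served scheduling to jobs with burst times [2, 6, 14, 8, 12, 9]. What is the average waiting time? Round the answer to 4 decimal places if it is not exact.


FCFS order (as given): [2, 6, 14, 8, 12, 9]
Waiting times:
  Job 1: wait = 0
  Job 2: wait = 2
  Job 3: wait = 8
  Job 4: wait = 22
  Job 5: wait = 30
  Job 6: wait = 42
Sum of waiting times = 104
Average waiting time = 104/6 = 17.3333

17.3333


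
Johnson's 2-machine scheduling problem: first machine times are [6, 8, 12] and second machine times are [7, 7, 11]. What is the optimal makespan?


Apply Johnson's rule:
  Group 1 (a <= b): [(1, 6, 7)]
  Group 2 (a > b): [(3, 12, 11), (2, 8, 7)]
Optimal job order: [1, 3, 2]
Schedule:
  Job 1: M1 done at 6, M2 done at 13
  Job 3: M1 done at 18, M2 done at 29
  Job 2: M1 done at 26, M2 done at 36
Makespan = 36

36


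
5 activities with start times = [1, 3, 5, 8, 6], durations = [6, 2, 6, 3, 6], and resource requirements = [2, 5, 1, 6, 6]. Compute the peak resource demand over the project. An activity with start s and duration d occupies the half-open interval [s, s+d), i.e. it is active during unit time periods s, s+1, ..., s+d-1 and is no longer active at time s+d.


Each activity i is active on [start_i, start_i + duration_i).
Compute total resource usage per time slot:
  t=0: active resources = [], total = 0
  t=1: active resources = [2], total = 2
  t=2: active resources = [2], total = 2
  t=3: active resources = [2, 5], total = 7
  t=4: active resources = [2, 5], total = 7
  t=5: active resources = [2, 1], total = 3
  t=6: active resources = [2, 1, 6], total = 9
  t=7: active resources = [1, 6], total = 7
  t=8: active resources = [1, 6, 6], total = 13
  t=9: active resources = [1, 6, 6], total = 13
  t=10: active resources = [1, 6, 6], total = 13
  t=11: active resources = [6], total = 6
Peak resource demand = 13

13


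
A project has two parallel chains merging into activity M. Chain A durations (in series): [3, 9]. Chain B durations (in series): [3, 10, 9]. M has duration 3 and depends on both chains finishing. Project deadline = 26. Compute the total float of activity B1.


Forward pass: ES(B1) = sum of predecessors on chain B = 0
EF = ES + duration = 0 + 3 = 3
Backward pass: LF(M) = deadline = 26; LS(M) = 26 - 3 = 23
LF(B1) = LS(M) - sum(successors on chain B) = 23 - 19 = 4
LS = LF - duration = 4 - 3 = 1
Total float = LS - ES = 1 - 0 = 1

1


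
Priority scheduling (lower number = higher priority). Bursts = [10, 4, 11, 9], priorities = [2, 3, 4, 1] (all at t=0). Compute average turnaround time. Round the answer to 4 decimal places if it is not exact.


Sort by priority (ascending = highest first):
Order: [(1, 9), (2, 10), (3, 4), (4, 11)]
Completion times:
  Priority 1, burst=9, C=9
  Priority 2, burst=10, C=19
  Priority 3, burst=4, C=23
  Priority 4, burst=11, C=34
Average turnaround = 85/4 = 21.25

21.25


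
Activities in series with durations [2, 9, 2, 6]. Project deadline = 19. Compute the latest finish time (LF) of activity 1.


LF(activity 1) = deadline - sum of successor durations
Successors: activities 2 through 4 with durations [9, 2, 6]
Sum of successor durations = 17
LF = 19 - 17 = 2

2


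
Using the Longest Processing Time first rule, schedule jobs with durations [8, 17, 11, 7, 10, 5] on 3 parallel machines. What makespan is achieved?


Sort jobs in decreasing order (LPT): [17, 11, 10, 8, 7, 5]
Assign each job to the least loaded machine:
  Machine 1: jobs [17, 5], load = 22
  Machine 2: jobs [11, 7], load = 18
  Machine 3: jobs [10, 8], load = 18
Makespan = max load = 22

22


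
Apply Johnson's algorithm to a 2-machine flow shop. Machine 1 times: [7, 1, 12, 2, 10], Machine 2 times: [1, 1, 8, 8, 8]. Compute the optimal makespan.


Apply Johnson's rule:
  Group 1 (a <= b): [(2, 1, 1), (4, 2, 8)]
  Group 2 (a > b): [(3, 12, 8), (5, 10, 8), (1, 7, 1)]
Optimal job order: [2, 4, 3, 5, 1]
Schedule:
  Job 2: M1 done at 1, M2 done at 2
  Job 4: M1 done at 3, M2 done at 11
  Job 3: M1 done at 15, M2 done at 23
  Job 5: M1 done at 25, M2 done at 33
  Job 1: M1 done at 32, M2 done at 34
Makespan = 34

34


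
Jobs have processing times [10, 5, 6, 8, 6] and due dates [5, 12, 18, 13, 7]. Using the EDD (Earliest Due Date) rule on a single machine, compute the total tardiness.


Sort by due date (EDD order): [(10, 5), (6, 7), (5, 12), (8, 13), (6, 18)]
Compute completion times and tardiness:
  Job 1: p=10, d=5, C=10, tardiness=max(0,10-5)=5
  Job 2: p=6, d=7, C=16, tardiness=max(0,16-7)=9
  Job 3: p=5, d=12, C=21, tardiness=max(0,21-12)=9
  Job 4: p=8, d=13, C=29, tardiness=max(0,29-13)=16
  Job 5: p=6, d=18, C=35, tardiness=max(0,35-18)=17
Total tardiness = 56

56


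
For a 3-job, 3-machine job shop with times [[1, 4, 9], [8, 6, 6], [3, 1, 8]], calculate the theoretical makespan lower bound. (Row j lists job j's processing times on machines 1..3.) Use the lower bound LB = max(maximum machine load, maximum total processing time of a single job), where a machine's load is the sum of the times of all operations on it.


Machine loads:
  Machine 1: 1 + 8 + 3 = 12
  Machine 2: 4 + 6 + 1 = 11
  Machine 3: 9 + 6 + 8 = 23
Max machine load = 23
Job totals:
  Job 1: 14
  Job 2: 20
  Job 3: 12
Max job total = 20
Lower bound = max(23, 20) = 23

23


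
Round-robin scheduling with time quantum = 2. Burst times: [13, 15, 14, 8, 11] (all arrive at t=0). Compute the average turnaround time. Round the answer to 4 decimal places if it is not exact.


Time quantum = 2
Execution trace:
  J1 runs 2 units, time = 2
  J2 runs 2 units, time = 4
  J3 runs 2 units, time = 6
  J4 runs 2 units, time = 8
  J5 runs 2 units, time = 10
  J1 runs 2 units, time = 12
  J2 runs 2 units, time = 14
  J3 runs 2 units, time = 16
  J4 runs 2 units, time = 18
  J5 runs 2 units, time = 20
  J1 runs 2 units, time = 22
  J2 runs 2 units, time = 24
  J3 runs 2 units, time = 26
  J4 runs 2 units, time = 28
  J5 runs 2 units, time = 30
  J1 runs 2 units, time = 32
  J2 runs 2 units, time = 34
  J3 runs 2 units, time = 36
  J4 runs 2 units, time = 38
  J5 runs 2 units, time = 40
  J1 runs 2 units, time = 42
  J2 runs 2 units, time = 44
  J3 runs 2 units, time = 46
  J5 runs 2 units, time = 48
  J1 runs 2 units, time = 50
  J2 runs 2 units, time = 52
  J3 runs 2 units, time = 54
  J5 runs 1 units, time = 55
  J1 runs 1 units, time = 56
  J2 runs 2 units, time = 58
  J3 runs 2 units, time = 60
  J2 runs 1 units, time = 61
Finish times: [56, 61, 60, 38, 55]
Average turnaround = 270/5 = 54.0

54.0


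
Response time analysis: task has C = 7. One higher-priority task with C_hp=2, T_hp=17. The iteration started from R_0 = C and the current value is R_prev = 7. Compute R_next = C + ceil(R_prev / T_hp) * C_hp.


R_next = C + ceil(R_prev / T_hp) * C_hp
ceil(7 / 17) = ceil(0.4118) = 1
Interference = 1 * 2 = 2
R_next = 7 + 2 = 9

9


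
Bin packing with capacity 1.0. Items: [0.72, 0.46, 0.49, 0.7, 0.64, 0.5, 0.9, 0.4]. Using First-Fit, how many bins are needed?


Place items sequentially using First-Fit:
  Item 0.72 -> new Bin 1
  Item 0.46 -> new Bin 2
  Item 0.49 -> Bin 2 (now 0.95)
  Item 0.7 -> new Bin 3
  Item 0.64 -> new Bin 4
  Item 0.5 -> new Bin 5
  Item 0.9 -> new Bin 6
  Item 0.4 -> Bin 5 (now 0.9)
Total bins used = 6

6


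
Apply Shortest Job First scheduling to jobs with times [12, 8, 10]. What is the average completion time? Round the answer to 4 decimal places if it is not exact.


SJF order (ascending): [8, 10, 12]
Completion times:
  Job 1: burst=8, C=8
  Job 2: burst=10, C=18
  Job 3: burst=12, C=30
Average completion = 56/3 = 18.6667

18.6667


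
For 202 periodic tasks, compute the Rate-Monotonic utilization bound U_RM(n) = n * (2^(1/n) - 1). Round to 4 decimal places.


Compute 2^(1/202) = 1.0034373158
Subtract 1: 1.0034373158 - 1 = 0.0034373158
Multiply by n: 202 * 0.0034373158 = 0.6943377916
Round to 4 dp: 0.6943

0.6943


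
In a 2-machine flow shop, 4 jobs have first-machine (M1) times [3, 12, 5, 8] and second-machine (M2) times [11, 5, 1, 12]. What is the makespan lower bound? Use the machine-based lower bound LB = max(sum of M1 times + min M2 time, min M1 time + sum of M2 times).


LB1 = sum(M1 times) + min(M2 times) = 28 + 1 = 29
LB2 = min(M1 times) + sum(M2 times) = 3 + 29 = 32
Lower bound = max(LB1, LB2) = max(29, 32) = 32

32


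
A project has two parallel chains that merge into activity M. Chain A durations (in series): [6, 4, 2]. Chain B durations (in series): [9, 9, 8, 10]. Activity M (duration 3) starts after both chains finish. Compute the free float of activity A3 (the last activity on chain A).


ES(A3) = sum of predecessors on chain A = 10
EF(A3) = ES + duration = 10 + 2 = 12
Successor of A3 is M. ES(M) = max(sum(A), sum(B)) = max(12, 36) = 36
Free float = ES(successor) - EF(current) = 36 - 12 = 24

24


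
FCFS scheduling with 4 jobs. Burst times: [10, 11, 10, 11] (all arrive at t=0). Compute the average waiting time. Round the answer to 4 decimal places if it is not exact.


FCFS order (as given): [10, 11, 10, 11]
Waiting times:
  Job 1: wait = 0
  Job 2: wait = 10
  Job 3: wait = 21
  Job 4: wait = 31
Sum of waiting times = 62
Average waiting time = 62/4 = 15.5

15.5


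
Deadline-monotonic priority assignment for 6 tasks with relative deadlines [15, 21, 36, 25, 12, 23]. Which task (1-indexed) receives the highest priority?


Sort tasks by relative deadline (ascending):
  Task 5: deadline = 12
  Task 1: deadline = 15
  Task 2: deadline = 21
  Task 6: deadline = 23
  Task 4: deadline = 25
  Task 3: deadline = 36
Priority order (highest first): [5, 1, 2, 6, 4, 3]
Highest priority task = 5

5


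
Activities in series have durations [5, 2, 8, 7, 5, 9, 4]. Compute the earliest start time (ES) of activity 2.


Activity 2 starts after activities 1 through 1 complete.
Predecessor durations: [5]
ES = 5 = 5

5


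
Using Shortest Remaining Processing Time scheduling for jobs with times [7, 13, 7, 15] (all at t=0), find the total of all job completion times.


Since all jobs arrive at t=0, SRPT equals SPT ordering.
SPT order: [7, 7, 13, 15]
Completion times:
  Job 1: p=7, C=7
  Job 2: p=7, C=14
  Job 3: p=13, C=27
  Job 4: p=15, C=42
Total completion time = 7 + 14 + 27 + 42 = 90

90
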